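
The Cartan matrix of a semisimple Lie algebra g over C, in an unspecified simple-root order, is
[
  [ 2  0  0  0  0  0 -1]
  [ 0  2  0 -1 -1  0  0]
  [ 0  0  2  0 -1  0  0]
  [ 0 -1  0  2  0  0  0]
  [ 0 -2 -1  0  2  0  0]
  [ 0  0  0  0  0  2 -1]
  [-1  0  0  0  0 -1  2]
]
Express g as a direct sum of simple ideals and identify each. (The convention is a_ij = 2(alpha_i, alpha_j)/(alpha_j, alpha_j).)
type A_3 + type F_4

The diagram associated to this matrix has two connected components: the simple roots {alpha_1, alpha_6, alpha_7} form a chain of 3 nodes with single edges (A_3), and {alpha_2, alpha_3, alpha_4, alpha_5} form a chain of 4 nodes with a double edge between the middle two (F_4). A semisimple Lie algebra decomposes uniquely as the direct sum of simple ideals, one per connected component of its Dynkin diagram, so g ≅ A_3 ⊕ F_4 (dimension 15 + 52 = 67).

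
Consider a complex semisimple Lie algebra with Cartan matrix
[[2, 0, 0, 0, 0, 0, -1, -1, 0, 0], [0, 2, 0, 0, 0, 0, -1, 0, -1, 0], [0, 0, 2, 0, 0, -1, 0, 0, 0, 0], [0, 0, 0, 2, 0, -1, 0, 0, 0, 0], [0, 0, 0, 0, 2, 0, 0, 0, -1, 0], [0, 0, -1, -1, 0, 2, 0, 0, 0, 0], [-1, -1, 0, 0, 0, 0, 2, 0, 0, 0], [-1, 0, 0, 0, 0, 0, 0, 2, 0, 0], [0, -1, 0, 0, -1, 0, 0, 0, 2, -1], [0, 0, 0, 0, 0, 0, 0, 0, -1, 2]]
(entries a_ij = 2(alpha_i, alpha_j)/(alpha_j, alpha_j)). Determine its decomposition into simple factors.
A_3 (sl(4)) ⊕ D_7 (so(14))

The diagram associated to this matrix has two connected components: the simple roots {alpha_3, alpha_4, alpha_6} form a chain of 3 nodes with single edges (A_3), and {alpha_1, alpha_2, alpha_5, alpha_7, alpha_8, alpha_9, alpha_10} form a chain of 5 nodes with a fork of two nodes at one end (D_7). A semisimple Lie algebra decomposes uniquely as the direct sum of simple ideals, one per connected component of its Dynkin diagram, so g ≅ A_3 ⊕ D_7 (dimension 15 + 91 = 106).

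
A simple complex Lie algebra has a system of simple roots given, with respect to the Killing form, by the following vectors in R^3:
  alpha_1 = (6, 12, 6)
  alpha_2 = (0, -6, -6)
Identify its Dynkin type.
Compute the Cartan integers a_ij = 2(alpha_i, alpha_j)/(alpha_j, alpha_j); the resulting 2x2 Cartan matrix is
[[2, -3], [-1, 2]].
The roots have two lengths (squared-length ratio 3:1); the short ones are alpha_{2}. The associated Dynkin diagram is two nodes joined by a triple edge (G_2), so the type is G_2.

G_2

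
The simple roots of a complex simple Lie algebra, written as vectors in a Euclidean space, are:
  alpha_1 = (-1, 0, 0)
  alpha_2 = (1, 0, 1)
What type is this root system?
Compute the Cartan integers a_ij = 2(alpha_i, alpha_j)/(alpha_j, alpha_j); the resulting 2x2 Cartan matrix is
[[2, -1], [-2, 2]].
The roots have two lengths (squared-length ratio 2:1); the short ones are alpha_{1}. The associated Dynkin diagram is a chain of 2 nodes with a double edge at one end; the terminal node there is the unique short simple root (B_2), so the type is B_2 (the algebra so(5)).

B2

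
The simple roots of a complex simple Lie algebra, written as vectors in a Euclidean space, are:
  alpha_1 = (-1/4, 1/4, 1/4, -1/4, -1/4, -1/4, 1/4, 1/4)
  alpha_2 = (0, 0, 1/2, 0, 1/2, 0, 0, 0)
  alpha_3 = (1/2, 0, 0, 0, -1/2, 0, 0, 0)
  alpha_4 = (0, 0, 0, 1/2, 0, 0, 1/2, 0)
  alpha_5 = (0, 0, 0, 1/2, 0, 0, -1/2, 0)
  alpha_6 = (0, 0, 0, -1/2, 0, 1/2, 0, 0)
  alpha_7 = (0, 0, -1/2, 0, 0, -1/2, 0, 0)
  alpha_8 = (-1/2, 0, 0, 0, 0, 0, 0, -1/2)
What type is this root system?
Compute the Cartan integers a_ij = 2(alpha_i, alpha_j)/(alpha_j, alpha_j); the resulting 8x8 Cartan matrix is
[[2, 0, 0, 0, -1, 0, 0, 0], [0, 2, -1, 0, 0, 0, -1, 0], [0, -1, 2, 0, 0, 0, 0, -1], [0, 0, 0, 2, 0, -1, 0, 0], [-1, 0, 0, 0, 2, -1, 0, 0], [0, 0, 0, -1, -1, 2, -1, 0], [0, -1, 0, 0, 0, -1, 2, 0], [0, 0, -1, 0, 0, 0, 0, 2]].
All simple roots have the same length, so the diagram is simply laced. The associated Dynkin diagram is a chain of 7 nodes with one extra node attached to the third node from one end (E_8), so the type is E_8.

E_8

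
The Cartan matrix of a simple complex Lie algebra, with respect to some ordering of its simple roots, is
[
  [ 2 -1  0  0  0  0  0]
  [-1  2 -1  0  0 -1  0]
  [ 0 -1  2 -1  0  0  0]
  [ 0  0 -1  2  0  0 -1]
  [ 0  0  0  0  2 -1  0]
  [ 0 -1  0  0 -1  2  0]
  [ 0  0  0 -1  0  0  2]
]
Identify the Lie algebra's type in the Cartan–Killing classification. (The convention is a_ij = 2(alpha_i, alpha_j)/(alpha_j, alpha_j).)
E_7

The matrix has rank 7 with 2's on the diagonal. Reading the off-diagonal entries as Dynkin edges (a single edge where a_ij = a_ji = -1; a double or triple edge where a_ij * a_ji = 2 or 3), the diagram is a chain of 6 nodes with one extra node attached to the third node from one end (E_7). One simple-root ordering that puts it in standard form is (alpha_5, alpha_1, alpha_6, alpha_2, alpha_3, alpha_4, alpha_7). So the algebra is type E_7.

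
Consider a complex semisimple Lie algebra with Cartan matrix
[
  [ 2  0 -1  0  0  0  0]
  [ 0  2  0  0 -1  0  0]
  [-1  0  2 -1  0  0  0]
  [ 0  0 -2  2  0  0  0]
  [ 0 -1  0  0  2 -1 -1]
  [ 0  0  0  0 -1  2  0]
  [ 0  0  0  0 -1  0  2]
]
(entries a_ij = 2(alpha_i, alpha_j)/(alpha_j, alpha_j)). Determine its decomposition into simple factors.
The diagram associated to this matrix has two connected components: the simple roots {alpha_1, alpha_3, alpha_4} form a chain of 3 nodes with a double edge at one end; the terminal node there is the unique long simple root (C_3), and {alpha_2, alpha_5, alpha_6, alpha_7} form a chain of 2 nodes with a fork of two nodes at one end (D_4). A semisimple Lie algebra decomposes uniquely as the direct sum of simple ideals, one per connected component of its Dynkin diagram, so g ≅ C_3 ⊕ D_4 (dimension 21 + 28 = 49).

C_3 (sp(6)) + D_4 (so(8))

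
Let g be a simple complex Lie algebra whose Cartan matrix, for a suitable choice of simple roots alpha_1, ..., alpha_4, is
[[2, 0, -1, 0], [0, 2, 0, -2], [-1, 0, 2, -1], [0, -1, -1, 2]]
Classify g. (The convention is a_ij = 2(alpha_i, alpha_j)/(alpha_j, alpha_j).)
The matrix has rank 4 with 2's on the diagonal. Reading the off-diagonal entries as Dynkin edges (a single edge where a_ij = a_ji = -1; a double or triple edge where a_ij * a_ji = 2 or 3), the diagram is a chain of 4 nodes with a double edge at one end; the terminal node there is the unique long simple root (C_4). One simple-root ordering that puts it in standard form is (alpha_1, alpha_3, alpha_4, alpha_2). So the algebra is type C_4, i.e. sp(8).

C_4 (sp(8))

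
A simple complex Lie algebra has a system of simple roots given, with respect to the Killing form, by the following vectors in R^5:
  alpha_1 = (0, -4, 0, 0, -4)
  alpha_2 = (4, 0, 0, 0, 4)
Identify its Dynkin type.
type A_2

Compute the Cartan integers a_ij = 2(alpha_i, alpha_j)/(alpha_j, alpha_j); the resulting 2x2 Cartan matrix is
[[2, -1], [-1, 2]].
All simple roots have the same length, so the diagram is simply laced. The associated Dynkin diagram is a chain of 2 nodes with single edges (A_2), so the type is A_2 (the algebra sl(3)).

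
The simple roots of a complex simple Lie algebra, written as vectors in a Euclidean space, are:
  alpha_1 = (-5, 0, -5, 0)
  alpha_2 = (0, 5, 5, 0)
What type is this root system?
Compute the Cartan integers a_ij = 2(alpha_i, alpha_j)/(alpha_j, alpha_j); the resulting 2x2 Cartan matrix is
[[2, -1], [-1, 2]].
All simple roots have the same length, so the diagram is simply laced. The associated Dynkin diagram is a chain of 2 nodes with single edges (A_2), so the type is A_2 (the algebra sl(3)).

A_2 (sl(3))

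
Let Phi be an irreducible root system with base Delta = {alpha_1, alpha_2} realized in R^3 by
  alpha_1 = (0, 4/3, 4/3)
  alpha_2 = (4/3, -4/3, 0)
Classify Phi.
Compute the Cartan integers a_ij = 2(alpha_i, alpha_j)/(alpha_j, alpha_j); the resulting 2x2 Cartan matrix is
[[2, -1], [-1, 2]].
All simple roots have the same length, so the diagram is simply laced. The associated Dynkin diagram is a chain of 2 nodes with single edges (A_2), so the type is A_2 (the algebra sl(3)).

A_2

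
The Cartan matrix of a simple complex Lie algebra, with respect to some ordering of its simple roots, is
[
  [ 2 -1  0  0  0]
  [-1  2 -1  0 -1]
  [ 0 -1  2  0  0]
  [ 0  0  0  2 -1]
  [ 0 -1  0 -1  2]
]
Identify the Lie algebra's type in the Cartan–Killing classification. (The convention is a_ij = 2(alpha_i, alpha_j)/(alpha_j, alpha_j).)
D_5 (so(10))

The matrix has rank 5 with 2's on the diagonal. Reading the off-diagonal entries as Dynkin edges (a single edge where a_ij = a_ji = -1; a double or triple edge where a_ij * a_ji = 2 or 3), the diagram is a chain of 3 nodes with a fork of two nodes at one end (D_5). One simple-root ordering that puts it in standard form is (alpha_4, alpha_5, alpha_2, alpha_3, alpha_1). So the algebra is type D_5, i.e. so(10).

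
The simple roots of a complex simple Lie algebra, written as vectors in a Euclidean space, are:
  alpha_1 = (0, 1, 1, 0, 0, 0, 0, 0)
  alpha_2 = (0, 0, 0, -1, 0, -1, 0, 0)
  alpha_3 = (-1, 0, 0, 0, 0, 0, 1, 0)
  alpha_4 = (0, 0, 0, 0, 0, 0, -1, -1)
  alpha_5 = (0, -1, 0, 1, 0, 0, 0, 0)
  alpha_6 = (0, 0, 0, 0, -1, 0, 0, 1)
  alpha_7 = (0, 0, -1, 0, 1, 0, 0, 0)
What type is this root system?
type A_7

Compute the Cartan integers a_ij = 2(alpha_i, alpha_j)/(alpha_j, alpha_j); the resulting 7x7 Cartan matrix is
[[2, 0, 0, 0, -1, 0, -1], [0, 2, 0, 0, -1, 0, 0], [0, 0, 2, -1, 0, 0, 0], [0, 0, -1, 2, 0, -1, 0], [-1, -1, 0, 0, 2, 0, 0], [0, 0, 0, -1, 0, 2, -1], [-1, 0, 0, 0, 0, -1, 2]].
All simple roots have the same length, so the diagram is simply laced. The associated Dynkin diagram is a chain of 7 nodes with single edges (A_7), so the type is A_7 (the algebra sl(8)).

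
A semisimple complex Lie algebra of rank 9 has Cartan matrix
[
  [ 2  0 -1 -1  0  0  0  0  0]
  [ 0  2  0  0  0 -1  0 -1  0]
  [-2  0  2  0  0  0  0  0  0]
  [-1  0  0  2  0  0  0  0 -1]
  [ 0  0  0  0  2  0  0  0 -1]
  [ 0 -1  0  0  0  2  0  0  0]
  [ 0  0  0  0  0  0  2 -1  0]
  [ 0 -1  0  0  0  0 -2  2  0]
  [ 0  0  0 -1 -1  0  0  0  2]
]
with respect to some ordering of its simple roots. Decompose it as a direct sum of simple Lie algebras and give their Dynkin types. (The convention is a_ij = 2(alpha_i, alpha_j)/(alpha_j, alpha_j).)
B_4 + C_5

The diagram associated to this matrix has two connected components: the simple roots {alpha_2, alpha_6, alpha_7, alpha_8} form a chain of 4 nodes with a double edge at one end; the terminal node there is the unique short simple root (B_4), and {alpha_1, alpha_3, alpha_4, alpha_5, alpha_9} form a chain of 5 nodes with a double edge at one end; the terminal node there is the unique long simple root (C_5). A semisimple Lie algebra decomposes uniquely as the direct sum of simple ideals, one per connected component of its Dynkin diagram, so g ≅ B_4 ⊕ C_5 (dimension 36 + 55 = 91).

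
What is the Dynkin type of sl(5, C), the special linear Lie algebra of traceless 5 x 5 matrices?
This is sl(5), which has dimension 5^2 - 1 = 24 and rank 5 - 1 = 4 (a Cartan subalgebra is the diagonal traceless matrices). In the classification of classical Lie algebras, the special linear algebra sl(n+1) has type A_n; here n = 4, so the Dynkin diagram is a chain of 4 nodes with single edges (A_4). Hence the type is A_4.

A_4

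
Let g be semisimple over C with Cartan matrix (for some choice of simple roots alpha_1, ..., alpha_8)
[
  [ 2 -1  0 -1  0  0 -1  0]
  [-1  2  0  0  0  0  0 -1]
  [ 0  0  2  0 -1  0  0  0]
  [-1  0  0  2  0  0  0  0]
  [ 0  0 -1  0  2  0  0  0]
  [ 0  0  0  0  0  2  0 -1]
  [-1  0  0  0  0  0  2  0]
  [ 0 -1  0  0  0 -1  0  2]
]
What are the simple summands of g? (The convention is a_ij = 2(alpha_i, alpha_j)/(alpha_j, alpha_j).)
The diagram associated to this matrix has two connected components: the simple roots {alpha_3, alpha_5} form a chain of 2 nodes with single edges (A_2), and {alpha_1, alpha_2, alpha_4, alpha_6, alpha_7, alpha_8} form a chain of 4 nodes with a fork of two nodes at one end (D_6). A semisimple Lie algebra decomposes uniquely as the direct sum of simple ideals, one per connected component of its Dynkin diagram, so g ≅ A_2 ⊕ D_6 (dimension 8 + 66 = 74).

A_2 + D_6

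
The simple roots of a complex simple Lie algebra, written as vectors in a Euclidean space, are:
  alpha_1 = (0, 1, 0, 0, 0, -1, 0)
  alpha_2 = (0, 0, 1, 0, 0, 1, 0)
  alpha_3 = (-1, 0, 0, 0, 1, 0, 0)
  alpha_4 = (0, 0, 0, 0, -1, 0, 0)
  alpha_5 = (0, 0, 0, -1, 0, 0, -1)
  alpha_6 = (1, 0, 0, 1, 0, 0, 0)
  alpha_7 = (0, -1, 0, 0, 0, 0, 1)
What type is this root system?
Compute the Cartan integers a_ij = 2(alpha_i, alpha_j)/(alpha_j, alpha_j); the resulting 7x7 Cartan matrix is
[[2, -1, 0, 0, 0, 0, -1], [-1, 2, 0, 0, 0, 0, 0], [0, 0, 2, -2, 0, -1, 0], [0, 0, -1, 2, 0, 0, 0], [0, 0, 0, 0, 2, -1, -1], [0, 0, -1, 0, -1, 2, 0], [-1, 0, 0, 0, -1, 0, 2]].
The roots have two lengths (squared-length ratio 2:1); the short ones are alpha_{4}. The associated Dynkin diagram is a chain of 7 nodes with a double edge at one end; the terminal node there is the unique short simple root (B_7), so the type is B_7 (the algebra so(15)).

B7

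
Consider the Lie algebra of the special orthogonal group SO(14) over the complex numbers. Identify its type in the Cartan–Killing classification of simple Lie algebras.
This is so(14) with 14 even, which has dimension 14(14-1)/2 = 91 and rank 14/2 = 7. In the classification of classical Lie algebras, the orthogonal algebra so(2n) in an even number of variables has type D_n; here n = 7, so the Dynkin diagram is a chain of 5 nodes with a fork of two nodes at one end (D_7). Hence the type is D_7.

D7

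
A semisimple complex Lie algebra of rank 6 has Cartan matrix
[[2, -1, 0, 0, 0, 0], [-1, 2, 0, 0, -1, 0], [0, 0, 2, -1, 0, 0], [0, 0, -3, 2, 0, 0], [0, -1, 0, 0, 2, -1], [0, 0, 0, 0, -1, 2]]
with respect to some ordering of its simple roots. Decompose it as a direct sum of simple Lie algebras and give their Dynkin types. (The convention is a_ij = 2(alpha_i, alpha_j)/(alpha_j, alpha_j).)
The diagram associated to this matrix has two connected components: the simple roots {alpha_1, alpha_2, alpha_5, alpha_6} form a chain of 4 nodes with single edges (A_4), and {alpha_3, alpha_4} form two nodes joined by a triple edge (G_2). A semisimple Lie algebra decomposes uniquely as the direct sum of simple ideals, one per connected component of its Dynkin diagram, so g ≅ A_4 ⊕ G_2 (dimension 24 + 14 = 38).

A_4 ⊕ G_2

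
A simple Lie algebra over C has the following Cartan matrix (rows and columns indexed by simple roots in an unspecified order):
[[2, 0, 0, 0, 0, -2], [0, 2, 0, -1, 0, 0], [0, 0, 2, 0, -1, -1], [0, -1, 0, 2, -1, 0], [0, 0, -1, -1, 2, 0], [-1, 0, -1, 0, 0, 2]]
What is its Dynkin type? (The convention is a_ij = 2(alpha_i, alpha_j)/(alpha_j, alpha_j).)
type C_6

The matrix has rank 6 with 2's on the diagonal. Reading the off-diagonal entries as Dynkin edges (a single edge where a_ij = a_ji = -1; a double or triple edge where a_ij * a_ji = 2 or 3), the diagram is a chain of 6 nodes with a double edge at one end; the terminal node there is the unique long simple root (C_6). One simple-root ordering that puts it in standard form is (alpha_2, alpha_4, alpha_5, alpha_3, alpha_6, alpha_1). So the algebra is type C_6, i.e. sp(12).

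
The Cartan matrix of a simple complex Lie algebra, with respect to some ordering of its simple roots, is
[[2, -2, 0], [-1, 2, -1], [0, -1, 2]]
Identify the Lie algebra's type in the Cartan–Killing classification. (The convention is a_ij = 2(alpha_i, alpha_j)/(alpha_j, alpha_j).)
The matrix has rank 3 with 2's on the diagonal. Reading the off-diagonal entries as Dynkin edges (a single edge where a_ij = a_ji = -1; a double or triple edge where a_ij * a_ji = 2 or 3), the diagram is a chain of 3 nodes with a double edge at one end; the terminal node there is the unique long simple root (C_3). One simple-root ordering that puts it in standard form is (alpha_3, alpha_2, alpha_1). So the algebra is type C_3, i.e. sp(6).

C3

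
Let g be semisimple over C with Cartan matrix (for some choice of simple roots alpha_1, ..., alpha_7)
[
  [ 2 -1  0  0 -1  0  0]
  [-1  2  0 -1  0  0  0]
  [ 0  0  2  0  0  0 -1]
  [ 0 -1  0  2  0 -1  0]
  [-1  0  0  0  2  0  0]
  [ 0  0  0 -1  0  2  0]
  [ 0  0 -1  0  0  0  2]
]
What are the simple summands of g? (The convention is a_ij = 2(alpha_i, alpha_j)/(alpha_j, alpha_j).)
A_2 (sl(3)) + A_5 (sl(6))

The diagram associated to this matrix has two connected components: the simple roots {alpha_3, alpha_7} form a chain of 2 nodes with single edges (A_2), and {alpha_1, alpha_2, alpha_4, alpha_5, alpha_6} form a chain of 5 nodes with single edges (A_5). A semisimple Lie algebra decomposes uniquely as the direct sum of simple ideals, one per connected component of its Dynkin diagram, so g ≅ A_2 ⊕ A_5 (dimension 8 + 35 = 43).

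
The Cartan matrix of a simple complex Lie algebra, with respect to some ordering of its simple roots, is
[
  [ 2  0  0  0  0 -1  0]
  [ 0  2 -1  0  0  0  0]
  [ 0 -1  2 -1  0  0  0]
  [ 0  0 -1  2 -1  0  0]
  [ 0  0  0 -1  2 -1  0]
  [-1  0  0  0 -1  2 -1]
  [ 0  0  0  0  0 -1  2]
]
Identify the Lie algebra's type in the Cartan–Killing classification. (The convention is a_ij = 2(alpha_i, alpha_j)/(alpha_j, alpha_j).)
type D_7

The matrix has rank 7 with 2's on the diagonal. Reading the off-diagonal entries as Dynkin edges (a single edge where a_ij = a_ji = -1; a double or triple edge where a_ij * a_ji = 2 or 3), the diagram is a chain of 5 nodes with a fork of two nodes at one end (D_7). One simple-root ordering that puts it in standard form is (alpha_2, alpha_3, alpha_4, alpha_5, alpha_6, alpha_7, alpha_1). So the algebra is type D_7, i.e. so(14).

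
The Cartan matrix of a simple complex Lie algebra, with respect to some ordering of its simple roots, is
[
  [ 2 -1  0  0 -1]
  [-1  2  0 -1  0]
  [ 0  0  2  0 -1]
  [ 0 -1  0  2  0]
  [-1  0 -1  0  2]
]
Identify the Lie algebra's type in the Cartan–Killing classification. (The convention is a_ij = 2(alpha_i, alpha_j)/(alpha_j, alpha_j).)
A5

The matrix has rank 5 with 2's on the diagonal. Reading the off-diagonal entries as Dynkin edges (a single edge where a_ij = a_ji = -1; a double or triple edge where a_ij * a_ji = 2 or 3), the diagram is a chain of 5 nodes with single edges (A_5). One simple-root ordering that puts it in standard form is (alpha_3, alpha_5, alpha_1, alpha_2, alpha_4). So the algebra is type A_5, i.e. sl(6).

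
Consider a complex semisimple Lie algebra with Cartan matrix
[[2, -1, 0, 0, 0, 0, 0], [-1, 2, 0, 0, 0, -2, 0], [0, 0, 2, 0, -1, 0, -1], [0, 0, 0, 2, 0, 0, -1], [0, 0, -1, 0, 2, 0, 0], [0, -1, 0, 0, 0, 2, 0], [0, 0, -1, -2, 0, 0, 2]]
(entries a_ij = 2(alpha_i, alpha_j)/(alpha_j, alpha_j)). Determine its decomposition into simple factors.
The diagram associated to this matrix has two connected components: the simple roots {alpha_1, alpha_2, alpha_6} form a chain of 3 nodes with a double edge at one end; the terminal node there is the unique short simple root (B_3), and {alpha_3, alpha_4, alpha_5, alpha_7} form a chain of 4 nodes with a double edge at one end; the terminal node there is the unique short simple root (B_4). A semisimple Lie algebra decomposes uniquely as the direct sum of simple ideals, one per connected component of its Dynkin diagram, so g ≅ B_3 ⊕ B_4 (dimension 21 + 36 = 57).

B_3 ⊕ B_4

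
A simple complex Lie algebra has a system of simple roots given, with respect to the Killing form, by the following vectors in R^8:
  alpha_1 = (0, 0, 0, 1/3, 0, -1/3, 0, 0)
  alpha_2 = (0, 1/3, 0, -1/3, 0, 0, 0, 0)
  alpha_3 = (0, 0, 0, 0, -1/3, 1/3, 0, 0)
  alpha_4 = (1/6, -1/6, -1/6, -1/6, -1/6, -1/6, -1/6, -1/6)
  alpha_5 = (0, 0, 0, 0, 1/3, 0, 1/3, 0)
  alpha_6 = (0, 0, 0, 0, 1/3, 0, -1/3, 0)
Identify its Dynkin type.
Compute the Cartan integers a_ij = 2(alpha_i, alpha_j)/(alpha_j, alpha_j); the resulting 6x6 Cartan matrix is
[[2, -1, -1, 0, 0, 0], [-1, 2, 0, 0, 0, 0], [-1, 0, 2, 0, -1, -1], [0, 0, 0, 2, -1, 0], [0, 0, -1, -1, 2, 0], [0, 0, -1, 0, 0, 2]].
All simple roots have the same length, so the diagram is simply laced. The associated Dynkin diagram is a chain of 5 nodes with one extra node attached to the third node from one end (E_6), so the type is E_6.

E_6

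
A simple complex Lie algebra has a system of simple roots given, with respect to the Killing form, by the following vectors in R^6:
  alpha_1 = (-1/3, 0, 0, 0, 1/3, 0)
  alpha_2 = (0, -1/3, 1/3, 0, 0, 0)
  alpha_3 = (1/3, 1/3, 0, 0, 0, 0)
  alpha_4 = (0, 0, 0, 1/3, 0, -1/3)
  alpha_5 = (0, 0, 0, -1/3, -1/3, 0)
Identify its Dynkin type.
A5

Compute the Cartan integers a_ij = 2(alpha_i, alpha_j)/(alpha_j, alpha_j); the resulting 5x5 Cartan matrix is
[[2, 0, -1, 0, -1], [0, 2, -1, 0, 0], [-1, -1, 2, 0, 0], [0, 0, 0, 2, -1], [-1, 0, 0, -1, 2]].
All simple roots have the same length, so the diagram is simply laced. The associated Dynkin diagram is a chain of 5 nodes with single edges (A_5), so the type is A_5 (the algebra sl(6)).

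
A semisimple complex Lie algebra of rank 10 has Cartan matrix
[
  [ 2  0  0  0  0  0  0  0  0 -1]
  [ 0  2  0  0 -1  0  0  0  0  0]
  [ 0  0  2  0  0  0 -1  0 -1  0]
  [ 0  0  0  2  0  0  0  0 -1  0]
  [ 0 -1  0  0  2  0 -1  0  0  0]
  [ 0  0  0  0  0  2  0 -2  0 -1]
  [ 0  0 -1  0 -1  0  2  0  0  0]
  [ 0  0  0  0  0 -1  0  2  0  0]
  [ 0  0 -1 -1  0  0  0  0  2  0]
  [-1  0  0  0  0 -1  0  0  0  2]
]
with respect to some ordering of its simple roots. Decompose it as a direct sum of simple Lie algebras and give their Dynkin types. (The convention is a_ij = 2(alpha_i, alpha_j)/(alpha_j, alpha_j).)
A_6 (sl(7)) ⊕ B_4 (so(9))

The diagram associated to this matrix has two connected components: the simple roots {alpha_2, alpha_3, alpha_4, alpha_5, alpha_7, alpha_9} form a chain of 6 nodes with single edges (A_6), and {alpha_1, alpha_6, alpha_8, alpha_10} form a chain of 4 nodes with a double edge at one end; the terminal node there is the unique short simple root (B_4). A semisimple Lie algebra decomposes uniquely as the direct sum of simple ideals, one per connected component of its Dynkin diagram, so g ≅ A_6 ⊕ B_4 (dimension 48 + 36 = 84).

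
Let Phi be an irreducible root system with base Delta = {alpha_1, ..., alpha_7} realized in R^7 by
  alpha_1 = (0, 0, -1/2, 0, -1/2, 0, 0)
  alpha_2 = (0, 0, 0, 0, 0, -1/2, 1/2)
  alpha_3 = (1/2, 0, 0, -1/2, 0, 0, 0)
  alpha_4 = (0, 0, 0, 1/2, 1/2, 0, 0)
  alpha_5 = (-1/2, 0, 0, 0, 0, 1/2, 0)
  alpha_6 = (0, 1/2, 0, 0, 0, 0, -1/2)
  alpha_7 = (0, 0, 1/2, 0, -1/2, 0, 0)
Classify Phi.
D_7

Compute the Cartan integers a_ij = 2(alpha_i, alpha_j)/(alpha_j, alpha_j); the resulting 7x7 Cartan matrix is
[[2, 0, 0, -1, 0, 0, 0], [0, 2, 0, 0, -1, -1, 0], [0, 0, 2, -1, -1, 0, 0], [-1, 0, -1, 2, 0, 0, -1], [0, -1, -1, 0, 2, 0, 0], [0, -1, 0, 0, 0, 2, 0], [0, 0, 0, -1, 0, 0, 2]].
All simple roots have the same length, so the diagram is simply laced. The associated Dynkin diagram is a chain of 5 nodes with a fork of two nodes at one end (D_7), so the type is D_7 (the algebra so(14)).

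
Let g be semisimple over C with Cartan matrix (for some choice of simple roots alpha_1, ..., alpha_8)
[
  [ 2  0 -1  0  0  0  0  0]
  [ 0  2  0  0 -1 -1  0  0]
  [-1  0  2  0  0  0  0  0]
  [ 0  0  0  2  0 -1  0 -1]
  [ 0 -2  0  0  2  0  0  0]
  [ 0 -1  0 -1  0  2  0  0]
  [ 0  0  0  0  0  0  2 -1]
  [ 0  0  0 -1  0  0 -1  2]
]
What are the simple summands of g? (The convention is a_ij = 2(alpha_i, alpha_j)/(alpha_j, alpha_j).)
A_2 + C_6

The diagram associated to this matrix has two connected components: the simple roots {alpha_1, alpha_3} form a chain of 2 nodes with single edges (A_2), and {alpha_2, alpha_4, alpha_5, alpha_6, alpha_7, alpha_8} form a chain of 6 nodes with a double edge at one end; the terminal node there is the unique long simple root (C_6). A semisimple Lie algebra decomposes uniquely as the direct sum of simple ideals, one per connected component of its Dynkin diagram, so g ≅ A_2 ⊕ C_6 (dimension 8 + 78 = 86).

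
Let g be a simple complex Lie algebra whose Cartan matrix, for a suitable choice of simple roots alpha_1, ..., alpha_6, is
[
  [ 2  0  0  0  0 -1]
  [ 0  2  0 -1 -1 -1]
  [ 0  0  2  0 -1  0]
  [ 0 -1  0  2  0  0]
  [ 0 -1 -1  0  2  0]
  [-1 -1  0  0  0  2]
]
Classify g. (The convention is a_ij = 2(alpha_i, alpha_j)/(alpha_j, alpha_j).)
E_6

The matrix has rank 6 with 2's on the diagonal. Reading the off-diagonal entries as Dynkin edges (a single edge where a_ij = a_ji = -1; a double or triple edge where a_ij * a_ji = 2 or 3), the diagram is a chain of 5 nodes with one extra node attached to the third node from one end (E_6). One simple-root ordering that puts it in standard form is (alpha_1, alpha_4, alpha_6, alpha_2, alpha_5, alpha_3). So the algebra is type E_6.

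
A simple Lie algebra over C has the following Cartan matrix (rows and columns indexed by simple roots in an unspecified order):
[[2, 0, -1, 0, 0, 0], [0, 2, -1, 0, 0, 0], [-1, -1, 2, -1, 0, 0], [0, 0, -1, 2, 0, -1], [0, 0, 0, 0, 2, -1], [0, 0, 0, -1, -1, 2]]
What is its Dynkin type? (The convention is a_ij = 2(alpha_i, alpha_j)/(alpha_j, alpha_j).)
D_6

The matrix has rank 6 with 2's on the diagonal. Reading the off-diagonal entries as Dynkin edges (a single edge where a_ij = a_ji = -1; a double or triple edge where a_ij * a_ji = 2 or 3), the diagram is a chain of 4 nodes with a fork of two nodes at one end (D_6). One simple-root ordering that puts it in standard form is (alpha_5, alpha_6, alpha_4, alpha_3, alpha_1, alpha_2). So the algebra is type D_6, i.e. so(12).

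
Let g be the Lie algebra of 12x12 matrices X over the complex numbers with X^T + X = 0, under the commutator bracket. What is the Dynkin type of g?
This is so(12) with 12 even, which has dimension 12(12-1)/2 = 66 and rank 12/2 = 6. In the classification of classical Lie algebras, the orthogonal algebra so(2n) in an even number of variables has type D_n; here n = 6, so the Dynkin diagram is a chain of 4 nodes with a fork of two nodes at one end (D_6). Hence the type is D_6.

D_6 (so(12))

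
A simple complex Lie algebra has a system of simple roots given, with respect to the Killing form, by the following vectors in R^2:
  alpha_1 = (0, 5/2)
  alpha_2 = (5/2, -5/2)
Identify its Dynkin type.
B_2 (so(5))

Compute the Cartan integers a_ij = 2(alpha_i, alpha_j)/(alpha_j, alpha_j); the resulting 2x2 Cartan matrix is
[[2, -1], [-2, 2]].
The roots have two lengths (squared-length ratio 2:1); the short ones are alpha_{1}. The associated Dynkin diagram is a chain of 2 nodes with a double edge at one end; the terminal node there is the unique short simple root (B_2), so the type is B_2 (the algebra so(5)).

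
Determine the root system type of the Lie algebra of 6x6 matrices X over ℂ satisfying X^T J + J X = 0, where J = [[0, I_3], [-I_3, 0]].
This is sp(6), which has dimension 6(6+1)/2 = 21 and rank 6/2 = 3. In the classification of classical Lie algebras, the symplectic algebra sp(2n) has type C_n; here n = 3, so the Dynkin diagram is a chain of 3 nodes with a double edge at one end; the terminal node there is the unique long simple root (C_3). Hence the type is C_3.

C3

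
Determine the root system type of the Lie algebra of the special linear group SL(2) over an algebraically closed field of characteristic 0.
A_1

This is sl(2), which has dimension 2^2 - 1 = 3 and rank 2 - 1 = 1 (a Cartan subalgebra is the diagonal traceless matrices). In the classification of classical Lie algebras, the special linear algebra sl(n+1) has type A_n; here n = 1, so the Dynkin diagram is a chain of 1 nodes with single edges (A_1). Hence the type is A_1.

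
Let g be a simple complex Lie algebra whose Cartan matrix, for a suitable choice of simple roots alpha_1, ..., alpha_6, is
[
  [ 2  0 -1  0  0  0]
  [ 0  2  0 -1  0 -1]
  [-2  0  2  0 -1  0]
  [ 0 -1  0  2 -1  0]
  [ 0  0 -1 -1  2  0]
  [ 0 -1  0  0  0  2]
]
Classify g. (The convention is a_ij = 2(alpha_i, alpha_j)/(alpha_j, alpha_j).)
B6

The matrix has rank 6 with 2's on the diagonal. Reading the off-diagonal entries as Dynkin edges (a single edge where a_ij = a_ji = -1; a double or triple edge where a_ij * a_ji = 2 or 3), the diagram is a chain of 6 nodes with a double edge at one end; the terminal node there is the unique short simple root (B_6). One simple-root ordering that puts it in standard form is (alpha_6, alpha_2, alpha_4, alpha_5, alpha_3, alpha_1). So the algebra is type B_6, i.e. so(13).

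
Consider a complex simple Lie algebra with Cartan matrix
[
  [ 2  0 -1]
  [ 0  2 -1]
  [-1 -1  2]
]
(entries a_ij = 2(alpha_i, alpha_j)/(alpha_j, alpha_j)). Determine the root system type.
The matrix has rank 3 with 2's on the diagonal. Reading the off-diagonal entries as Dynkin edges (a single edge where a_ij = a_ji = -1; a double or triple edge where a_ij * a_ji = 2 or 3), the diagram is a chain of 3 nodes with single edges (A_3). One simple-root ordering that puts it in standard form is (alpha_2, alpha_3, alpha_1). So the algebra is type A_3, i.e. sl(4).

A_3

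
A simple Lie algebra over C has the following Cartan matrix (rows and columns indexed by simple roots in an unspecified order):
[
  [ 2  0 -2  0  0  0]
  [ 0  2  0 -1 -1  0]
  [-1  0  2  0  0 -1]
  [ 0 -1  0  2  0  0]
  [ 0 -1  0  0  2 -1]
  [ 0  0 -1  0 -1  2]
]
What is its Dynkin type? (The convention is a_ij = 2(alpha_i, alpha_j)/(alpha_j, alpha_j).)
C6

The matrix has rank 6 with 2's on the diagonal. Reading the off-diagonal entries as Dynkin edges (a single edge where a_ij = a_ji = -1; a double or triple edge where a_ij * a_ji = 2 or 3), the diagram is a chain of 6 nodes with a double edge at one end; the terminal node there is the unique long simple root (C_6). One simple-root ordering that puts it in standard form is (alpha_4, alpha_2, alpha_5, alpha_6, alpha_3, alpha_1). So the algebra is type C_6, i.e. sp(12).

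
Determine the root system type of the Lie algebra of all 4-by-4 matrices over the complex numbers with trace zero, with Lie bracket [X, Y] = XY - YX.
This is sl(4), which has dimension 4^2 - 1 = 15 and rank 4 - 1 = 3 (a Cartan subalgebra is the diagonal traceless matrices). In the classification of classical Lie algebras, the special linear algebra sl(n+1) has type A_n; here n = 3, so the Dynkin diagram is a chain of 3 nodes with single edges (A_3). Hence the type is A_3.

type A_3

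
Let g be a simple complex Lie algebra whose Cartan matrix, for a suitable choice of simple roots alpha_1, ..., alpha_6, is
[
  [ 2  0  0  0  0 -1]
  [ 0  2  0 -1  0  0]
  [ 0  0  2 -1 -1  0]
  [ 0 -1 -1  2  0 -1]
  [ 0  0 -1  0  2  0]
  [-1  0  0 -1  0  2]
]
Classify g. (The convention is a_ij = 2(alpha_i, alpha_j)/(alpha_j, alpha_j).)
The matrix has rank 6 with 2's on the diagonal. Reading the off-diagonal entries as Dynkin edges (a single edge where a_ij = a_ji = -1; a double or triple edge where a_ij * a_ji = 2 or 3), the diagram is a chain of 5 nodes with one extra node attached to the third node from one end (E_6). One simple-root ordering that puts it in standard form is (alpha_1, alpha_2, alpha_6, alpha_4, alpha_3, alpha_5). So the algebra is type E_6.

type E_6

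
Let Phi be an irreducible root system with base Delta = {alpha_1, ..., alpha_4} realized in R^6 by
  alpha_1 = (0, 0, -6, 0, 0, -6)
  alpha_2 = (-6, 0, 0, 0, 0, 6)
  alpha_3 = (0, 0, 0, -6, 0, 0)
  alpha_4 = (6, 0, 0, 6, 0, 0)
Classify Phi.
Compute the Cartan integers a_ij = 2(alpha_i, alpha_j)/(alpha_j, alpha_j); the resulting 4x4 Cartan matrix is
[[2, -1, 0, 0], [-1, 2, 0, -1], [0, 0, 2, -1], [0, -1, -2, 2]].
The roots have two lengths (squared-length ratio 2:1); the short ones are alpha_{3}. The associated Dynkin diagram is a chain of 4 nodes with a double edge at one end; the terminal node there is the unique short simple root (B_4), so the type is B_4 (the algebra so(9)).

B4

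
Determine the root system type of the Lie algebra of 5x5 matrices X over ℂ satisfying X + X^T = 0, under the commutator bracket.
type B_2

This is so(5) with 5 odd, which has dimension 5(5-1)/2 = 10 and rank (5-1)/2 = 2. In the classification of classical Lie algebras, the orthogonal algebra so(2n+1) in an odd number of variables has type B_n; here n = 2, so the Dynkin diagram is a chain of 2 nodes with a double edge at one end; the terminal node there is the unique short simple root (B_2). Hence the type is B_2.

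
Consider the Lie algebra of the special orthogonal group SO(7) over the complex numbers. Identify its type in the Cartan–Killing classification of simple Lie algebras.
This is so(7) with 7 odd, which has dimension 7(7-1)/2 = 21 and rank (7-1)/2 = 3. In the classification of classical Lie algebras, the orthogonal algebra so(2n+1) in an odd number of variables has type B_n; here n = 3, so the Dynkin diagram is a chain of 3 nodes with a double edge at one end; the terminal node there is the unique short simple root (B_3). Hence the type is B_3.

B_3 (so(7))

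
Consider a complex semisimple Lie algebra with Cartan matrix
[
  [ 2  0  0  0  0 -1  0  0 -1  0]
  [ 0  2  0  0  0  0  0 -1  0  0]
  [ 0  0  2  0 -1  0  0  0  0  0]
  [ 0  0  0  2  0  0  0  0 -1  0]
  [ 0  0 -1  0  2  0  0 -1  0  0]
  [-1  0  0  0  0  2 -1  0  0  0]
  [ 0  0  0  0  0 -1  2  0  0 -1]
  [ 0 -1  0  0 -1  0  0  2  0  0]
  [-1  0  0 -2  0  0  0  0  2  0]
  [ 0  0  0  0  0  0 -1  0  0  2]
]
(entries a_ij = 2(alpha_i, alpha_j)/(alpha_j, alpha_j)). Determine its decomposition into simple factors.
The diagram associated to this matrix has two connected components: the simple roots {alpha_2, alpha_3, alpha_5, alpha_8} form a chain of 4 nodes with single edges (A_4), and {alpha_1, alpha_4, alpha_6, alpha_7, alpha_9, alpha_10} form a chain of 6 nodes with a double edge at one end; the terminal node there is the unique short simple root (B_6). A semisimple Lie algebra decomposes uniquely as the direct sum of simple ideals, one per connected component of its Dynkin diagram, so g ≅ A_4 ⊕ B_6 (dimension 24 + 78 = 102).

A_4 (sl(5)) + B_6 (so(13))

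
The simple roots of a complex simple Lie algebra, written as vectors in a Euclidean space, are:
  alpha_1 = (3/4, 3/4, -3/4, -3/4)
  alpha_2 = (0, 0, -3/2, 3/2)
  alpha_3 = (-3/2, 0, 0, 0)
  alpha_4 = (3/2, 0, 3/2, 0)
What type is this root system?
F4

Compute the Cartan integers a_ij = 2(alpha_i, alpha_j)/(alpha_j, alpha_j); the resulting 4x4 Cartan matrix is
[[2, 0, -1, 0], [0, 2, 0, -1], [-1, 0, 2, -1], [0, -1, -2, 2]].
The roots have two lengths (squared-length ratio 2:1); the short ones are alpha_{1,3}. The associated Dynkin diagram is a chain of 4 nodes with a double edge between the middle two (F_4), so the type is F_4.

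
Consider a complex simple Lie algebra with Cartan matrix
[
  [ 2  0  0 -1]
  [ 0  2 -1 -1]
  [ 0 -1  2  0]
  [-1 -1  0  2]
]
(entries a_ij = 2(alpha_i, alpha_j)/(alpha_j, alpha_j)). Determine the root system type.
The matrix has rank 4 with 2's on the diagonal. Reading the off-diagonal entries as Dynkin edges (a single edge where a_ij = a_ji = -1; a double or triple edge where a_ij * a_ji = 2 or 3), the diagram is a chain of 4 nodes with single edges (A_4). One simple-root ordering that puts it in standard form is (alpha_1, alpha_4, alpha_2, alpha_3). So the algebra is type A_4, i.e. sl(5).

A_4 (sl(5))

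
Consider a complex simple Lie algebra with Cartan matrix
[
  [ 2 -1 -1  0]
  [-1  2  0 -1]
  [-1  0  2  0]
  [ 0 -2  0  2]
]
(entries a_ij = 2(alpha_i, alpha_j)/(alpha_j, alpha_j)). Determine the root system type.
The matrix has rank 4 with 2's on the diagonal. Reading the off-diagonal entries as Dynkin edges (a single edge where a_ij = a_ji = -1; a double or triple edge where a_ij * a_ji = 2 or 3), the diagram is a chain of 4 nodes with a double edge at one end; the terminal node there is the unique long simple root (C_4). One simple-root ordering that puts it in standard form is (alpha_3, alpha_1, alpha_2, alpha_4). So the algebra is type C_4, i.e. sp(8).

type C_4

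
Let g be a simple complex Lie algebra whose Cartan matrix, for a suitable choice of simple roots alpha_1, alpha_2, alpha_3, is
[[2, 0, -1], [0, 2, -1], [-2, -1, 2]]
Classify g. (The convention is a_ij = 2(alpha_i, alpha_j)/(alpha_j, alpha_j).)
The matrix has rank 3 with 2's on the diagonal. Reading the off-diagonal entries as Dynkin edges (a single edge where a_ij = a_ji = -1; a double or triple edge where a_ij * a_ji = 2 or 3), the diagram is a chain of 3 nodes with a double edge at one end; the terminal node there is the unique short simple root (B_3). One simple-root ordering that puts it in standard form is (alpha_2, alpha_3, alpha_1). So the algebra is type B_3, i.e. so(7).

B_3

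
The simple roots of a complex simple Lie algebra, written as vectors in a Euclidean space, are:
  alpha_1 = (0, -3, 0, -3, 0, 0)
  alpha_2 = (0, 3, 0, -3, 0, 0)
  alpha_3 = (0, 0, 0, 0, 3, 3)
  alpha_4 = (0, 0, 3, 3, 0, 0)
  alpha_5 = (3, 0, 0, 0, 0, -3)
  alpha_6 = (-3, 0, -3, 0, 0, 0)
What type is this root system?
D_6 (so(12))

Compute the Cartan integers a_ij = 2(alpha_i, alpha_j)/(alpha_j, alpha_j); the resulting 6x6 Cartan matrix is
[[2, 0, 0, -1, 0, 0], [0, 2, 0, -1, 0, 0], [0, 0, 2, 0, -1, 0], [-1, -1, 0, 2, 0, -1], [0, 0, -1, 0, 2, -1], [0, 0, 0, -1, -1, 2]].
All simple roots have the same length, so the diagram is simply laced. The associated Dynkin diagram is a chain of 4 nodes with a fork of two nodes at one end (D_6), so the type is D_6 (the algebra so(12)).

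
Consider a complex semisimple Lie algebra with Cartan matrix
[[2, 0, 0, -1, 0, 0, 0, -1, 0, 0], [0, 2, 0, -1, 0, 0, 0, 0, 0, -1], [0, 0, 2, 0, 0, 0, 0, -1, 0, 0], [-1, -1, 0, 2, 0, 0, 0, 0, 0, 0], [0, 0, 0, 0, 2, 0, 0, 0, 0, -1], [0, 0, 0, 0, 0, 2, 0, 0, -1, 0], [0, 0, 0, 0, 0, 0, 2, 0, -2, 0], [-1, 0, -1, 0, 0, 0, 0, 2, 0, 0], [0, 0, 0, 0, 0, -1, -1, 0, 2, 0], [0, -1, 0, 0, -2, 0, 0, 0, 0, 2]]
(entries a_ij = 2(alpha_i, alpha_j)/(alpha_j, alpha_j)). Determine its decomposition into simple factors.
The diagram associated to this matrix has two connected components: the simple roots {alpha_1, alpha_2, alpha_3, alpha_4, alpha_5, alpha_8, alpha_10} form a chain of 7 nodes with a double edge at one end; the terminal node there is the unique short simple root (B_7), and {alpha_6, alpha_7, alpha_9} form a chain of 3 nodes with a double edge at one end; the terminal node there is the unique long simple root (C_3). A semisimple Lie algebra decomposes uniquely as the direct sum of simple ideals, one per connected component of its Dynkin diagram, so g ≅ B_7 ⊕ C_3 (dimension 105 + 21 = 126).

B_7 (so(15)) ⊕ C_3 (sp(6))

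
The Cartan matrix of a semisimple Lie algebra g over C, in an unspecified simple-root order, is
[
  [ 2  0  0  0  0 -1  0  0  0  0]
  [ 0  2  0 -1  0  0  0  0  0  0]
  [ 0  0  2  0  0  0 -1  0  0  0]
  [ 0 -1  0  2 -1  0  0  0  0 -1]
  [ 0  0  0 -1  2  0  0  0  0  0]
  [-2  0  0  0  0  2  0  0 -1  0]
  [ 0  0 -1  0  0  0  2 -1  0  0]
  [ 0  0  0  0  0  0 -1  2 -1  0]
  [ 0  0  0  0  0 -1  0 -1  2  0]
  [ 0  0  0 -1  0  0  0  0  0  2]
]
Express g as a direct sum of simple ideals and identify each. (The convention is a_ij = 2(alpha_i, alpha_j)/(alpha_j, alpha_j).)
The diagram associated to this matrix has two connected components: the simple roots {alpha_1, alpha_3, alpha_6, alpha_7, alpha_8, alpha_9} form a chain of 6 nodes with a double edge at one end; the terminal node there is the unique short simple root (B_6), and {alpha_2, alpha_4, alpha_5, alpha_10} form a chain of 2 nodes with a fork of two nodes at one end (D_4). A semisimple Lie algebra decomposes uniquely as the direct sum of simple ideals, one per connected component of its Dynkin diagram, so g ≅ B_6 ⊕ D_4 (dimension 78 + 28 = 106).

B_6 ⊕ D_4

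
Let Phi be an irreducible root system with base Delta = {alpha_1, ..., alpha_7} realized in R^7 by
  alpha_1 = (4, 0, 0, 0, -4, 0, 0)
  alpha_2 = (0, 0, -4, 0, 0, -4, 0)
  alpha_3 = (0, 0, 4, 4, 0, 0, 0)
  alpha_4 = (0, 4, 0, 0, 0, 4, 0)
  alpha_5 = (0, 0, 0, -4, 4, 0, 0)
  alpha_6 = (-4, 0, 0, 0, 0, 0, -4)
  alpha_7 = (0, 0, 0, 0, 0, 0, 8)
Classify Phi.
C_7

Compute the Cartan integers a_ij = 2(alpha_i, alpha_j)/(alpha_j, alpha_j); the resulting 7x7 Cartan matrix is
[[2, 0, 0, 0, -1, -1, 0], [0, 2, -1, -1, 0, 0, 0], [0, -1, 2, 0, -1, 0, 0], [0, -1, 0, 2, 0, 0, 0], [-1, 0, -1, 0, 2, 0, 0], [-1, 0, 0, 0, 0, 2, -1], [0, 0, 0, 0, 0, -2, 2]].
The roots have two lengths (squared-length ratio 2:1); the short ones are alpha_{1,2,3,4,5,6}. The associated Dynkin diagram is a chain of 7 nodes with a double edge at one end; the terminal node there is the unique long simple root (C_7), so the type is C_7 (the algebra sp(14)).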